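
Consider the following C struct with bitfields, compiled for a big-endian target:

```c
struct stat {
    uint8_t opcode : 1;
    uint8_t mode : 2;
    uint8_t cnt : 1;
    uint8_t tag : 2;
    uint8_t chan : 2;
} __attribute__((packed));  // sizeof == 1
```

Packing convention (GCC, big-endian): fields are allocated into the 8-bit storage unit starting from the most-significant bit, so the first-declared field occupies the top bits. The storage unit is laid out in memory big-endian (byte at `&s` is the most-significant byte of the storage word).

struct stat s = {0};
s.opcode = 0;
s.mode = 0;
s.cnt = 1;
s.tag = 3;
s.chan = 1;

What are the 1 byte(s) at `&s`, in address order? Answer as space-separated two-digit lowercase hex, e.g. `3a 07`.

[7+:1] opcode=0 & 0x1 = 0x0; word=0x00
[5+:2] mode=0 & 0x3 = 0x0; word=0x00
[4+:1] cnt=1 & 0x1 = 0x1; word=0x10
[2+:2] tag=3 & 0x3 = 0x3; word=0x1c
[0+:2] chan=1 & 0x3 = 0x1; word=0x1d
word = 0x1d → big-endian bytes:
  [0]=0x1d

1d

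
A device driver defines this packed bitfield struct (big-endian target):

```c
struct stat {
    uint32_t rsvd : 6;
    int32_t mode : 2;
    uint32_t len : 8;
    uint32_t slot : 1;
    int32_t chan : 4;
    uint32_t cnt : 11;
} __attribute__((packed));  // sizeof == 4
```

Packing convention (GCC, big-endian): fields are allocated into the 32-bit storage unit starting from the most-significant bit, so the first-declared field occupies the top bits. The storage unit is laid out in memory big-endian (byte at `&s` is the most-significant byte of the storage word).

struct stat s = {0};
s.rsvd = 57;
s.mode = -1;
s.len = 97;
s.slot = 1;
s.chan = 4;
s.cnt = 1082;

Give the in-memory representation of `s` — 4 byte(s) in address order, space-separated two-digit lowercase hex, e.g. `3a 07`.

e7 61 a4 3a

[26+:6] rsvd=57 & 0x3f = 0x39; word=0xe4000000
[24+:2] mode=-1 & 0x3 = 0x3; word=0xe7000000
[16+:8] len=97 & 0xff = 0x61; word=0xe7610000
[15+:1] slot=1 & 0x1 = 0x1; word=0xe7618000
[11+:4] chan=4 & 0xf = 0x4; word=0xe761a000
[0+:11] cnt=1082 & 0x7ff = 0x43a; word=0xe761a43a
word = 0xe761a43a → big-endian bytes:
  [0]=0xe7  [1]=0x61  [2]=0xa4  [3]=0x3a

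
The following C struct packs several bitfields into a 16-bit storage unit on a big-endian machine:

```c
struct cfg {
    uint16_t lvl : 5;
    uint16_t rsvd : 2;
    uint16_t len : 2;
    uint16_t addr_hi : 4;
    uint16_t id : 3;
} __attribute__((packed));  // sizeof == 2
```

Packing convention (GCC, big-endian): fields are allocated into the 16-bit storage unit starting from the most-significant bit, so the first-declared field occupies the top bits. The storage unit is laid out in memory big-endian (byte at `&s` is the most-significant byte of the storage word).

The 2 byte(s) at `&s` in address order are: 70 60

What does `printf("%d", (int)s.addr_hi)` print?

12

[0]=0x70 [1]=0x60 (big-endian) → word 0x7060
lvl:5 @ bit 11 → (0x7060>>11)&0x1f = 0xe
rsvd:2 @ bit 9 → (0x7060>>9)&0x3 = 0x0
len:2 @ bit 7 → (0x7060>>7)&0x3 = 0x0
addr_hi:4 @ bit 3 → (0x7060>>3)&0xf = 0xc  ←
id:3 @ bit 0 → (0x7060>>0)&0x7 = 0x0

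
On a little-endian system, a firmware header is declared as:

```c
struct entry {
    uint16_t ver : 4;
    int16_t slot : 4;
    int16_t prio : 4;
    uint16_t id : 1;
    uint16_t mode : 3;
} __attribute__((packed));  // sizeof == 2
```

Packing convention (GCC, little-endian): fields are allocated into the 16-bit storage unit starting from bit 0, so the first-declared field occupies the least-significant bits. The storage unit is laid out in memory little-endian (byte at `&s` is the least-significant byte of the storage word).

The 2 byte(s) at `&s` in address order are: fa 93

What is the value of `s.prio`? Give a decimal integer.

[0]=0xfa [1]=0x93 (little-endian) → word 0x93fa
ver [0+:4] = (word>>0) & 0xf = 10
slot [4+:4] = (word>>4) & 0xf = 15
prio [8+:4] = (word>>8) & 0xf = 3  ←
id [12+:1] = (word>>12) & 0x1 = 1
mode [13+:3] = (word>>13) & 0x7 = 4
prio signed 4b, MSB=0: value = 3

3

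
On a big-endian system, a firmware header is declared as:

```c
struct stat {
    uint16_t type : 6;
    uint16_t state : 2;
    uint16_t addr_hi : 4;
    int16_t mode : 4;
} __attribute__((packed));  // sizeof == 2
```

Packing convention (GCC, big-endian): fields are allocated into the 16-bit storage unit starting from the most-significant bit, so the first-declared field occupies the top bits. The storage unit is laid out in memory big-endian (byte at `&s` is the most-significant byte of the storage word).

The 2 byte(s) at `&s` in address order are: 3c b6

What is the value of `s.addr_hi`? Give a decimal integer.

[0]=0x3c [1]=0xb6 (big-endian) → word 0x3cb6
type:6 @ bit 10 → (0x3cb6>>10)&0x3f = 0xf
state:2 @ bit 8 → (0x3cb6>>8)&0x3 = 0x0
addr_hi:4 @ bit 4 → (0x3cb6>>4)&0xf = 0xb  ←
mode:4 @ bit 0 → (0x3cb6>>0)&0xf = 0x6

11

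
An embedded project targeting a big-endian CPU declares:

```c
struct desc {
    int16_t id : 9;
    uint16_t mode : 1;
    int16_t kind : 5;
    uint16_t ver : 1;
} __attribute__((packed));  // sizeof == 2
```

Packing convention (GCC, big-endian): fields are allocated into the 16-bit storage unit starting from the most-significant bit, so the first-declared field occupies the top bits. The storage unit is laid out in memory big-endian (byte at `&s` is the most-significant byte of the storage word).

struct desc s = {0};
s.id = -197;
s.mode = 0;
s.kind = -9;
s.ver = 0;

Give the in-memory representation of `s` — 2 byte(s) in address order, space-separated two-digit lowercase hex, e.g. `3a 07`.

[7+:9] id=-197 & 0x1ff = 0x13b; word=0x9d80
[6+:1] mode=0 & 0x1 = 0x0; word=0x9d80
[1+:5] kind=-9 & 0x1f = 0x17; word=0x9dae
[0+:1] ver=0 & 0x1 = 0x0; word=0x9dae
word = 0x9dae → big-endian bytes:
  [0]=0x9d  [1]=0xae

9d ae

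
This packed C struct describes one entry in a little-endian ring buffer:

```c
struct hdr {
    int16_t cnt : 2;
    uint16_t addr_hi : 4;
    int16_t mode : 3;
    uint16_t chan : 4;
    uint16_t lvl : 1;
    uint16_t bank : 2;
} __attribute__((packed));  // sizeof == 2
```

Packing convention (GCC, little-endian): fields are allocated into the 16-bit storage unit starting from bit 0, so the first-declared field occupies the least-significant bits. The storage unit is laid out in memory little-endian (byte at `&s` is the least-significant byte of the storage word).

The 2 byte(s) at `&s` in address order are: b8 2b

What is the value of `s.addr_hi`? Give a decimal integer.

[0]=0xb8 [1]=0x2b (little-endian) → word 0x2bb8
cnt [0+:2] = (word>>0) & 0x3 = 0
addr_hi [2+:4] = (word>>2) & 0xf = 14  ←
mode [6+:3] = (word>>6) & 0x7 = 6
chan [9+:4] = (word>>9) & 0xf = 5
lvl [13+:1] = (word>>13) & 0x1 = 1
bank [14+:2] = (word>>14) & 0x3 = 0

14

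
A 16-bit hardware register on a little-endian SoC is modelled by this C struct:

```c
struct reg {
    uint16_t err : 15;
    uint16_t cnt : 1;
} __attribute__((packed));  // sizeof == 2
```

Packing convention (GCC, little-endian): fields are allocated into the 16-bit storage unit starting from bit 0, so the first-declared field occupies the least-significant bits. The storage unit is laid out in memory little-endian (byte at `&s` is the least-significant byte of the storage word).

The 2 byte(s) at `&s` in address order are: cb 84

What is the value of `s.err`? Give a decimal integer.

1227

[0]=0xcb [1]=0x84 (little-endian) → word 0x84cb
err [0+:15] = (word>>0) & 0x7fff = 1227  ←
cnt [15+:1] = (word>>15) & 0x1 = 1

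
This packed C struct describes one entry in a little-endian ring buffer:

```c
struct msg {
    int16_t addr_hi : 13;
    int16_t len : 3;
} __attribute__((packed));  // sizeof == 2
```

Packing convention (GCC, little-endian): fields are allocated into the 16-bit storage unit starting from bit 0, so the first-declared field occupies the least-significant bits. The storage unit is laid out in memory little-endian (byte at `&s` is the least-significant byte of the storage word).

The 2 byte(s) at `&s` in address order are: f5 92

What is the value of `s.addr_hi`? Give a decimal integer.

[0]=0xf5 [1]=0x92 (little-endian) → word 0x92f5
addr_hi [0+:13] = (word>>0) & 0x1fff = 4853  ←
len [13+:3] = (word>>13) & 0x7 = 4
addr_hi signed 13b, MSB=1: 4853 - 8192 = -3339

-3339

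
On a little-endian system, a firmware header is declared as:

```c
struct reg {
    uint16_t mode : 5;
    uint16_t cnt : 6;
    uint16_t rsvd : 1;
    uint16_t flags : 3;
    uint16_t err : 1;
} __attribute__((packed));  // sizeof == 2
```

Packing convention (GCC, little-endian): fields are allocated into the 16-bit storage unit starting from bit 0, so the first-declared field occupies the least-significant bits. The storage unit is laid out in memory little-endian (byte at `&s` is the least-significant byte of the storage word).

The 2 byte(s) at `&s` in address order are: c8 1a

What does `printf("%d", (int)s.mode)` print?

8

[0]=0xc8 [1]=0x1a (little-endian) → word 0x1ac8
mode:5 @ bit 0 → (0x1ac8>>0)&0x1f = 0x8  ←
cnt:6 @ bit 5 → (0x1ac8>>5)&0x3f = 0x16
rsvd:1 @ bit 11 → (0x1ac8>>11)&0x1 = 0x1
flags:3 @ bit 12 → (0x1ac8>>12)&0x7 = 0x1
err:1 @ bit 15 → (0x1ac8>>15)&0x1 = 0x0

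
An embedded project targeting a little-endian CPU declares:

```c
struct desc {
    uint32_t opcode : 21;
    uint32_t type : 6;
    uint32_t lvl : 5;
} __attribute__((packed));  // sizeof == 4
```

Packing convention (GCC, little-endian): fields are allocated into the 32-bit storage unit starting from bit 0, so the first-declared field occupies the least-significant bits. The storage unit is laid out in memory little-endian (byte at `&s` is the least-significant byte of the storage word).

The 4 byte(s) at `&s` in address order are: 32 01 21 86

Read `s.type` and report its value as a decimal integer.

49

[0]=0x32 [1]=0x01 [2]=0x21 [3]=0x86 (little-endian) → word 0x86210132
opcode [0+:21] = (word>>0) & 0x1fffff = 65842
type [21+:6] = (word>>21) & 0x3f = 49  ←
lvl [27+:5] = (word>>27) & 0x1f = 16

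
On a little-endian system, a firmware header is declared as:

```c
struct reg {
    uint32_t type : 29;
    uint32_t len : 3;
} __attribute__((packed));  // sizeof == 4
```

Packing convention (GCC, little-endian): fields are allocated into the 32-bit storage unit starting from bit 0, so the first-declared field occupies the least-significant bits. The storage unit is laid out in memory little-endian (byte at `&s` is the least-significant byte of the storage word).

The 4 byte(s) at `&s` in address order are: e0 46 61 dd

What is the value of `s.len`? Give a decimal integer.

6

[0]=0xe0 [1]=0x46 [2]=0x61 [3]=0xdd (little-endian) → word 0xdd6146e0
type [0+:29] = (word>>0) & 0x1fffffff = 492914400
len [29+:3] = (word>>29) & 0x7 = 6  ←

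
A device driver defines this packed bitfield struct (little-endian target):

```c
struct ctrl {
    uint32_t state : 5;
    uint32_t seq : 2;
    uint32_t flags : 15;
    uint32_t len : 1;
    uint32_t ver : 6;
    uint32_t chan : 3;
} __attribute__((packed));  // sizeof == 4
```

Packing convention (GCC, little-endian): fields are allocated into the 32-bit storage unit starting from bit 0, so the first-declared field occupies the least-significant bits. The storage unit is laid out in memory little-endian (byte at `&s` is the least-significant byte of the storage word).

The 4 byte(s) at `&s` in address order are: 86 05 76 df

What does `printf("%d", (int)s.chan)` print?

6

[0]=0x86 [1]=0x05 [2]=0x76 [3]=0xdf (little-endian) → word 0xdf760586
state [0+:5] = (word>>0) & 0x1f = 6
seq [5+:2] = (word>>5) & 0x3 = 0
flags [7+:15] = (word>>7) & 0x7fff = 27659
len [22+:1] = (word>>22) & 0x1 = 1
ver [23+:6] = (word>>23) & 0x3f = 62
chan [29+:3] = (word>>29) & 0x7 = 6  ←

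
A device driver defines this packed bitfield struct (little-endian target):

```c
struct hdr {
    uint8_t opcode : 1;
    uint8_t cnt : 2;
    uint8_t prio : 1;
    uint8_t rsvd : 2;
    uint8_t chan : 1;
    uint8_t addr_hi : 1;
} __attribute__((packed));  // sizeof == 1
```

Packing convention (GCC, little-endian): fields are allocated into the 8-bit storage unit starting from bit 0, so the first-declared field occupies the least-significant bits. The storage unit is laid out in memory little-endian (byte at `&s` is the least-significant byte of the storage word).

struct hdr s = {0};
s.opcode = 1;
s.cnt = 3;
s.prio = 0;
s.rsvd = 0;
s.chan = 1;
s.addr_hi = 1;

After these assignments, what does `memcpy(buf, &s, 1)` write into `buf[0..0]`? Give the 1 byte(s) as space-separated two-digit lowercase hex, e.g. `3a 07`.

opcode:1 = 1 → 0x1 << 0 → word 0x01
cnt:2 = 3 → 0x3 << 1 → word 0x07
prio:1 = 0 → 0x0 << 3 → word 0x07
rsvd:2 = 0 → 0x0 << 4 → word 0x07
chan:1 = 1 → 0x1 << 6 → word 0x47
addr_hi:1 = 1 → 0x1 << 7 → word 0xc7
word = 0xc7 → little-endian bytes:
  [0]=0xc7

c7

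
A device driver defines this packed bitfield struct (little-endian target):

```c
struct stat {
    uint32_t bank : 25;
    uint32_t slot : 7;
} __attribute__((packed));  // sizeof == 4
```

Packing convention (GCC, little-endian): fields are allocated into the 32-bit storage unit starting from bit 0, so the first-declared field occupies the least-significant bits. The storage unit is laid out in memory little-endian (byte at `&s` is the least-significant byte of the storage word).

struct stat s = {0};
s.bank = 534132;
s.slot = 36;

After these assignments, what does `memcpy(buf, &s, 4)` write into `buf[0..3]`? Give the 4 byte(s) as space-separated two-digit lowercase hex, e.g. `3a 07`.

74 26 08 48

[0+:25] bank=534132 & 0x1ffffff = 0x82674; word=0x00082674
[25+:7] slot=36 & 0x7f = 0x24; word=0x48082674
word = 0x48082674 → little-endian bytes:
  [0]=0x74  [1]=0x26  [2]=0x08  [3]=0x48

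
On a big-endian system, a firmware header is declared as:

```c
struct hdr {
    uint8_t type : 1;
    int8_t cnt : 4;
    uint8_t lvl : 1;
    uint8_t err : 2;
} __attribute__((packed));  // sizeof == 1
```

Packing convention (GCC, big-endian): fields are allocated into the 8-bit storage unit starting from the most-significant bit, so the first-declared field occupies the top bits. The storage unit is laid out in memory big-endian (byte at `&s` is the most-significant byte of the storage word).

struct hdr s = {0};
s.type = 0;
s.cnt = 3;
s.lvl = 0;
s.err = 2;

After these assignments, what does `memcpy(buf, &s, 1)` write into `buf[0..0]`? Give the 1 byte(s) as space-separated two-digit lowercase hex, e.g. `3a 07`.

type (1b) val=0 bits=0x0 at bit 7: 0x00
cnt (4b) val=3 bits=0x3 at bit 3: 0x18
lvl (1b) val=0 bits=0x0 at bit 2: 0x18
err (2b) val=2 bits=0x2 at bit 0: 0x1a
word = 0x1a → big-endian bytes:
  [0]=0x1a

1a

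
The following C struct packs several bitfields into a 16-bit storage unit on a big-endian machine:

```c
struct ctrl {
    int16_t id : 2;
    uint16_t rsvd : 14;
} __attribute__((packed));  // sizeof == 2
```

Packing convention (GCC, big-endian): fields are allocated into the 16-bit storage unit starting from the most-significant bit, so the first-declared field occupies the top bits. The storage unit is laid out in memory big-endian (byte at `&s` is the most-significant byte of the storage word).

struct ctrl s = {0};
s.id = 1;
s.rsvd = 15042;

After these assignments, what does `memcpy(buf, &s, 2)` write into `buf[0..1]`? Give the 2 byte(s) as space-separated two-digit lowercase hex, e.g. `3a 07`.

7a c2

id:2 = 1 → 0x1 << 14 → word 0x4000
rsvd:14 = 15042 → 0x3ac2 << 0 → word 0x7ac2
word = 0x7ac2 → big-endian bytes:
  [0]=0x7a  [1]=0xc2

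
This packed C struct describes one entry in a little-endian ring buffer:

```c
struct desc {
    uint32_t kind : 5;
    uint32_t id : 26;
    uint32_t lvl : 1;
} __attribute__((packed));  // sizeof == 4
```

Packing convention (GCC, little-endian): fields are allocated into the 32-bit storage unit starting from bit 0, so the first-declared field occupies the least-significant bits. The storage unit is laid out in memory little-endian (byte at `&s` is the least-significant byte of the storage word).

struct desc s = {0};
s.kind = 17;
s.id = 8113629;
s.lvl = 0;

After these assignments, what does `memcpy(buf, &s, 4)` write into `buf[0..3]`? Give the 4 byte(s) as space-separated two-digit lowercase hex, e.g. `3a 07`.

[0+:5] kind=17 & 0x1f = 0x11; word=0x00000011
[5+:26] id=8113629 & 0x3ffffff = 0x7bcddd; word=0x0f79bbb1
[31+:1] lvl=0 & 0x1 = 0x0; word=0x0f79bbb1
word = 0x0f79bbb1 → little-endian bytes:
  [0]=0xb1  [1]=0xbb  [2]=0x79  [3]=0x0f

b1 bb 79 0f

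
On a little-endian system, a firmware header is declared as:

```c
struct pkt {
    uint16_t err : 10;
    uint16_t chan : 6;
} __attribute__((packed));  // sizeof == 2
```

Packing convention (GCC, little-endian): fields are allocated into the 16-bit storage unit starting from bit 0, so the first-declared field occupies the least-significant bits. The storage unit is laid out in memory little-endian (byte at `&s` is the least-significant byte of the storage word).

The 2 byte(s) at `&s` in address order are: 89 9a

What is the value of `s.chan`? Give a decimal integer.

[0]=0x89 [1]=0x9a (little-endian) → word 0x9a89
err [0+:10] = (word>>0) & 0x3ff = 649
chan [10+:6] = (word>>10) & 0x3f = 38  ←

38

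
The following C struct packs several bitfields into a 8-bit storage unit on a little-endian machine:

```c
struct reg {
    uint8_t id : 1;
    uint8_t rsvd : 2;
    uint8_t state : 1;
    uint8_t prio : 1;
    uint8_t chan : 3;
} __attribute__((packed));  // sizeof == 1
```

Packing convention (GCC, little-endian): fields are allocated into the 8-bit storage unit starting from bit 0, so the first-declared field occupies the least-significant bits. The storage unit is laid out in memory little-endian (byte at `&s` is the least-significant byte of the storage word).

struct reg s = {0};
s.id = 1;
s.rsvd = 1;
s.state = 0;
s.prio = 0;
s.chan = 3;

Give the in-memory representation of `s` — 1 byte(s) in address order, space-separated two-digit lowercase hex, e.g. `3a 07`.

63

[0+:1] id=1 & 0x1 = 0x1; word=0x01
[1+:2] rsvd=1 & 0x3 = 0x1; word=0x03
[3+:1] state=0 & 0x1 = 0x0; word=0x03
[4+:1] prio=0 & 0x1 = 0x0; word=0x03
[5+:3] chan=3 & 0x7 = 0x3; word=0x63
word = 0x63 → little-endian bytes:
  [0]=0x63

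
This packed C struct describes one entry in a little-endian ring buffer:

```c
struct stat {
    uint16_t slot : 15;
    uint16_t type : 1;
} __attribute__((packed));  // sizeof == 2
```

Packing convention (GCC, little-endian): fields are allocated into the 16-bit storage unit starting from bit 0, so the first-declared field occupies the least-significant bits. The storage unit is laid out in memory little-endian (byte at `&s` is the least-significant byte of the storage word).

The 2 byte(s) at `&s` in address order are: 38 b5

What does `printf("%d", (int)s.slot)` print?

13624

[0]=0x38 [1]=0xb5 (little-endian) → word 0xb538
slot:15 @ bit 0 → (0xb538>>0)&0x7fff = 0x3538  ←
type:1 @ bit 15 → (0xb538>>15)&0x1 = 0x1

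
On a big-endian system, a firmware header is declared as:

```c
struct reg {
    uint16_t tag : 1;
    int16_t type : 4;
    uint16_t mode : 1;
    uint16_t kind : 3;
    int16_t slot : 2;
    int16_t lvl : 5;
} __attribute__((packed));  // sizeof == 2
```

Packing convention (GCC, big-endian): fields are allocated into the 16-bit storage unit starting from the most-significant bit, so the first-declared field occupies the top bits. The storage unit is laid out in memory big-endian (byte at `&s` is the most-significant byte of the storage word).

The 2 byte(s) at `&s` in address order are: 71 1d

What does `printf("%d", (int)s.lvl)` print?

-3

[0]=0x71 [1]=0x1d (big-endian) → word 0x711d
tag [15+:1] = (word>>15) & 0x1 = 0
type [11+:4] = (word>>11) & 0xf = 14
mode [10+:1] = (word>>10) & 0x1 = 0
kind [7+:3] = (word>>7) & 0x7 = 2
slot [5+:2] = (word>>5) & 0x3 = 0
lvl [0+:5] = (word>>0) & 0x1f = 29  ←
lvl signed 5b, MSB=1: 29 - 32 = -3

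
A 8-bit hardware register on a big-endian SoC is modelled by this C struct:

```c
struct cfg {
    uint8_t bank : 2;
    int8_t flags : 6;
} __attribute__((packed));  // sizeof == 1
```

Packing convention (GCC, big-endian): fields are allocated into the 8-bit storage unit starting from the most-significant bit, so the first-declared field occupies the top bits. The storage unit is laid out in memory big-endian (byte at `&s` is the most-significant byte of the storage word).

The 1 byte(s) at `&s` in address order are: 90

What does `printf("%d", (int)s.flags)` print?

[0]=0x90 (big-endian) → word 0x90
bank [6+:2] = (word>>6) & 0x3 = 2
flags [0+:6] = (word>>0) & 0x3f = 16  ←
flags signed 6b, MSB=0: value = 16

16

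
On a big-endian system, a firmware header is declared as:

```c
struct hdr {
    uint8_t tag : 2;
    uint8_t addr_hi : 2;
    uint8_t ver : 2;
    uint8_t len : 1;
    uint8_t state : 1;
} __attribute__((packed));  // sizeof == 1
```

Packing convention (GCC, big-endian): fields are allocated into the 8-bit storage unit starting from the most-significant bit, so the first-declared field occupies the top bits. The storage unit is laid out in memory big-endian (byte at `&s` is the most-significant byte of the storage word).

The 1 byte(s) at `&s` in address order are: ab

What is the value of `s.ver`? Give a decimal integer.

2

[0]=0xab (big-endian) → word 0xab
tag [6+:2] = (word>>6) & 0x3 = 2
addr_hi [4+:2] = (word>>4) & 0x3 = 2
ver [2+:2] = (word>>2) & 0x3 = 2  ←
len [1+:1] = (word>>1) & 0x1 = 1
state [0+:1] = (word>>0) & 0x1 = 1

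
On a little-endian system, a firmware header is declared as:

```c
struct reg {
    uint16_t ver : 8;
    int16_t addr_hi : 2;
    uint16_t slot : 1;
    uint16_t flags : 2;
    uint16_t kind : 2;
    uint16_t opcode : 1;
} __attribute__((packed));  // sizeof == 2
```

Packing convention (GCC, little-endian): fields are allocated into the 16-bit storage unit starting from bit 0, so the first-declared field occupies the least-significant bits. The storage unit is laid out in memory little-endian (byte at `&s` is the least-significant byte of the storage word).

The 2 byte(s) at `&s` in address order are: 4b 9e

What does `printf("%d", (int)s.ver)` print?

75

[0]=0x4b [1]=0x9e (little-endian) → word 0x9e4b
ver [0+:8] = (word>>0) & 0xff = 75  ←
addr_hi [8+:2] = (word>>8) & 0x3 = 2
slot [10+:1] = (word>>10) & 0x1 = 1
flags [11+:2] = (word>>11) & 0x3 = 3
kind [13+:2] = (word>>13) & 0x3 = 0
opcode [15+:1] = (word>>15) & 0x1 = 1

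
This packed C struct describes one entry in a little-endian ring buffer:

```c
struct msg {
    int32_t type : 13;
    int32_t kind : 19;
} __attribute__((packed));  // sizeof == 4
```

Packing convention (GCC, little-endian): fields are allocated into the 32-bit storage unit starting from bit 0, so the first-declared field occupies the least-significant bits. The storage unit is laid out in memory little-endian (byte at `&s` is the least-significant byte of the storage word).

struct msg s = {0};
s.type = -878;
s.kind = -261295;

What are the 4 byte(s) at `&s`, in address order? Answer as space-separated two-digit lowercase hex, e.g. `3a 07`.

type:13 = -878 → 0x1c92 << 0 → word 0x00001c92
kind:19 = -261295 → 0x40351 << 13 → word 0x806a3c92
word = 0x806a3c92 → little-endian bytes:
  [0]=0x92  [1]=0x3c  [2]=0x6a  [3]=0x80

92 3c 6a 80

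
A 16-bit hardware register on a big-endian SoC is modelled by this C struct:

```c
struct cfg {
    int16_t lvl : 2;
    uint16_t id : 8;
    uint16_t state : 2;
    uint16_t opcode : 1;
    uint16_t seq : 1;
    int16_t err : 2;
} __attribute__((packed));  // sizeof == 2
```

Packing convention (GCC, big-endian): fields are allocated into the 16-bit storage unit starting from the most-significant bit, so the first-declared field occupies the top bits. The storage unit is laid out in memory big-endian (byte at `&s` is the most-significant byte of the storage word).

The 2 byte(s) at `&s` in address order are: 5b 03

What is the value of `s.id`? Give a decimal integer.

108

[0]=0x5b [1]=0x03 (big-endian) → word 0x5b03
lvl:2 @ bit 14 → (0x5b03>>14)&0x3 = 0x1
id:8 @ bit 6 → (0x5b03>>6)&0xff = 0x6c  ←
state:2 @ bit 4 → (0x5b03>>4)&0x3 = 0x0
opcode:1 @ bit 3 → (0x5b03>>3)&0x1 = 0x0
seq:1 @ bit 2 → (0x5b03>>2)&0x1 = 0x0
err:2 @ bit 0 → (0x5b03>>0)&0x3 = 0x3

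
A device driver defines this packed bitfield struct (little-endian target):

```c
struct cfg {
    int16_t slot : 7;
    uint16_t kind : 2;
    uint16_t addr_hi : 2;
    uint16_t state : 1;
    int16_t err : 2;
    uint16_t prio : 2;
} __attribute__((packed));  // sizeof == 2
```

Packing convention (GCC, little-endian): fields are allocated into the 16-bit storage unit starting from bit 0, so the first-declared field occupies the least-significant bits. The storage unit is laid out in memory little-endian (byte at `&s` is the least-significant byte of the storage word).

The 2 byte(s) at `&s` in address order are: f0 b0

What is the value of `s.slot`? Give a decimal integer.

[0]=0xf0 [1]=0xb0 (little-endian) → word 0xb0f0
slot [0+:7] = (word>>0) & 0x7f = 112  ←
kind [7+:2] = (word>>7) & 0x3 = 1
addr_hi [9+:2] = (word>>9) & 0x3 = 0
state [11+:1] = (word>>11) & 0x1 = 0
err [12+:2] = (word>>12) & 0x3 = 3
prio [14+:2] = (word>>14) & 0x3 = 2
slot signed 7b, MSB=1: 112 - 128 = -16

-16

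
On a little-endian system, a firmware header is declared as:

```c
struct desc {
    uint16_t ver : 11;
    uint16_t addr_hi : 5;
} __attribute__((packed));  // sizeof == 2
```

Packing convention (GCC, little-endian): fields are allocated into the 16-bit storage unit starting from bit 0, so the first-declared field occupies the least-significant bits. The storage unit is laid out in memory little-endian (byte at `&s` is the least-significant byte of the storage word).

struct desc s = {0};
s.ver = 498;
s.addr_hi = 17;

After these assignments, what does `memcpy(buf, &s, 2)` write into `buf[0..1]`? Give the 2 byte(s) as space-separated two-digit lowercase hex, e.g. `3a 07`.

ver:11 = 498 → 0x1f2 << 0 → word 0x01f2
addr_hi:5 = 17 → 0x11 << 11 → word 0x89f2
word = 0x89f2 → little-endian bytes:
  [0]=0xf2  [1]=0x89

f2 89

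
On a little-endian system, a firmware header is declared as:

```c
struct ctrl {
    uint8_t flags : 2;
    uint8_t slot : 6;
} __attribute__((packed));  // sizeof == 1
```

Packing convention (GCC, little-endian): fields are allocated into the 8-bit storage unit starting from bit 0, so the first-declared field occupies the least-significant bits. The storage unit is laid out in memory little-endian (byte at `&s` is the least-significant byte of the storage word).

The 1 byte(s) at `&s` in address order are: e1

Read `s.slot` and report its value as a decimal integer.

56

[0]=0xe1 (little-endian) → word 0xe1
flags:2 @ bit 0 → (0xe1>>0)&0x3 = 0x1
slot:6 @ bit 2 → (0xe1>>2)&0x3f = 0x38  ←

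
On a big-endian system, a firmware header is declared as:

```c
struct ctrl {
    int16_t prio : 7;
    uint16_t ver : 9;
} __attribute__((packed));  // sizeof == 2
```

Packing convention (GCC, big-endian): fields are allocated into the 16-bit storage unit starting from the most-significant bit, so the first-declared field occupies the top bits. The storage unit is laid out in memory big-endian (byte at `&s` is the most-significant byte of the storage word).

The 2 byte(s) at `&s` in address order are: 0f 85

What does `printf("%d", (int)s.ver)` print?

[0]=0x0f [1]=0x85 (big-endian) → word 0x0f85
prio:7 @ bit 9 → (0x0f85>>9)&0x7f = 0x7
ver:9 @ bit 0 → (0x0f85>>0)&0x1ff = 0x185  ←

389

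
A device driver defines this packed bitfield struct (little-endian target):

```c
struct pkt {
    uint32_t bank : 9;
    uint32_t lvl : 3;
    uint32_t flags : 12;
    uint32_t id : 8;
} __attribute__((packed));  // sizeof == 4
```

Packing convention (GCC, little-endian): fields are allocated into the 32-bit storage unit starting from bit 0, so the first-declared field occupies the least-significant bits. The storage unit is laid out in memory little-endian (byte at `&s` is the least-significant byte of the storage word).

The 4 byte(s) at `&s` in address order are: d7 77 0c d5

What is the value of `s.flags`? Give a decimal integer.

[0]=0xd7 [1]=0x77 [2]=0x0c [3]=0xd5 (little-endian) → word 0xd50c77d7
bank [0+:9] = (word>>0) & 0x1ff = 471
lvl [9+:3] = (word>>9) & 0x7 = 3
flags [12+:12] = (word>>12) & 0xfff = 199  ←
id [24+:8] = (word>>24) & 0xff = 213

199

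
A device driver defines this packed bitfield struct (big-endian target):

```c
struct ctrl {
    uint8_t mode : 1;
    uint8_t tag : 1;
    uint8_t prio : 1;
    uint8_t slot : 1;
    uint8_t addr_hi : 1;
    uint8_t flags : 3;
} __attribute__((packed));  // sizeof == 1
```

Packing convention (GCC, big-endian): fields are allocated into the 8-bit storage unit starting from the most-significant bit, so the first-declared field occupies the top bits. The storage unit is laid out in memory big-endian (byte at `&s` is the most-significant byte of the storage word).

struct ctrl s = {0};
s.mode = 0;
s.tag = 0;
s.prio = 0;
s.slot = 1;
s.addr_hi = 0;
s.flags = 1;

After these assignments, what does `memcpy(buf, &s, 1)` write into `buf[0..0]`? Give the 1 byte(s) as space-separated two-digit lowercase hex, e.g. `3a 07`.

mode (1b) val=0 bits=0x0 at bit 7: 0x00
tag (1b) val=0 bits=0x0 at bit 6: 0x00
prio (1b) val=0 bits=0x0 at bit 5: 0x00
slot (1b) val=1 bits=0x1 at bit 4: 0x10
addr_hi (1b) val=0 bits=0x0 at bit 3: 0x10
flags (3b) val=1 bits=0x1 at bit 0: 0x11
word = 0x11 → big-endian bytes:
  [0]=0x11

11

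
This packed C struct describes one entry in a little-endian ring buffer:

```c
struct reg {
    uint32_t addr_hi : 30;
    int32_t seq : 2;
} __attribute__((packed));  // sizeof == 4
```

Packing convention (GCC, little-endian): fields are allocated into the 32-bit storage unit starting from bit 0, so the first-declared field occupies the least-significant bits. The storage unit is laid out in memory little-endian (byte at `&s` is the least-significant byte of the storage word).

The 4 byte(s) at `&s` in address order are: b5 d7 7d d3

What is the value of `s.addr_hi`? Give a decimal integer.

327014325

[0]=0xb5 [1]=0xd7 [2]=0x7d [3]=0xd3 (little-endian) → word 0xd37dd7b5
addr_hi [0+:30] = (word>>0) & 0x3fffffff = 327014325  ←
seq [30+:2] = (word>>30) & 0x3 = 3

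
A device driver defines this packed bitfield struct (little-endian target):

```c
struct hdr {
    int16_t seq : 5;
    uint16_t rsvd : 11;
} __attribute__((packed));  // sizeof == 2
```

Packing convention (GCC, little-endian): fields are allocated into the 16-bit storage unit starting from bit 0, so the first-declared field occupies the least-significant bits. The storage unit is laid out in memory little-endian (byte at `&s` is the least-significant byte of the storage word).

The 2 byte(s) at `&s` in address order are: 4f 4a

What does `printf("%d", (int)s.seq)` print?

15

[0]=0x4f [1]=0x4a (little-endian) → word 0x4a4f
seq:5 @ bit 0 → (0x4a4f>>0)&0x1f = 0xf  ←
rsvd:11 @ bit 5 → (0x4a4f>>5)&0x7ff = 0x252
seq signed 5b, MSB=0: value = 15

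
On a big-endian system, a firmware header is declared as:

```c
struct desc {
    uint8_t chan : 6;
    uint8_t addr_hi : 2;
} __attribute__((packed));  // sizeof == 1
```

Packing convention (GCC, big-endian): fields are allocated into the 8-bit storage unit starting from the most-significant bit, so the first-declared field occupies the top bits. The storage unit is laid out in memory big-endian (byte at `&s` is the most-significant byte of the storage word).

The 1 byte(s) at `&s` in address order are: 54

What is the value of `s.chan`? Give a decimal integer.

[0]=0x54 (big-endian) → word 0x54
chan:6 @ bit 2 → (0x54>>2)&0x3f = 0x15  ←
addr_hi:2 @ bit 0 → (0x54>>0)&0x3 = 0x0

21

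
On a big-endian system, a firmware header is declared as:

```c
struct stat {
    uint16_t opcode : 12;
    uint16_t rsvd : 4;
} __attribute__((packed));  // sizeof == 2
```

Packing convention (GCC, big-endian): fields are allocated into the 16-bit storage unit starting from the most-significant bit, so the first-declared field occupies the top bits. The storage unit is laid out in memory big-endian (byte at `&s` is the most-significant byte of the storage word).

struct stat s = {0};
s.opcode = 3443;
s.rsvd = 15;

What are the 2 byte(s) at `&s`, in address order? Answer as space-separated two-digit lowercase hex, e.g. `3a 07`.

d7 3f

[4+:12] opcode=3443 & 0xfff = 0xd73; word=0xd730
[0+:4] rsvd=15 & 0xf = 0xf; word=0xd73f
word = 0xd73f → big-endian bytes:
  [0]=0xd7  [1]=0x3f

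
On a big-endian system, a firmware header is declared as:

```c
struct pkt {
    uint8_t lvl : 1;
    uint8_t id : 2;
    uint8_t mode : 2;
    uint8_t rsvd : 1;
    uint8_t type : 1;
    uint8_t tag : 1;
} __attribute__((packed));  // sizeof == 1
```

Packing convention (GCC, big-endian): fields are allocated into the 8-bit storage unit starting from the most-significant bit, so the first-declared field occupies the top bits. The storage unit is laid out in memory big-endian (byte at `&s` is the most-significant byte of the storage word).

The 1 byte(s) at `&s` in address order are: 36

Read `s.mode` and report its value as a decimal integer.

2

[0]=0x36 (big-endian) → word 0x36
lvl:1 @ bit 7 → (0x36>>7)&0x1 = 0x0
id:2 @ bit 5 → (0x36>>5)&0x3 = 0x1
mode:2 @ bit 3 → (0x36>>3)&0x3 = 0x2  ←
rsvd:1 @ bit 2 → (0x36>>2)&0x1 = 0x1
type:1 @ bit 1 → (0x36>>1)&0x1 = 0x1
tag:1 @ bit 0 → (0x36>>0)&0x1 = 0x0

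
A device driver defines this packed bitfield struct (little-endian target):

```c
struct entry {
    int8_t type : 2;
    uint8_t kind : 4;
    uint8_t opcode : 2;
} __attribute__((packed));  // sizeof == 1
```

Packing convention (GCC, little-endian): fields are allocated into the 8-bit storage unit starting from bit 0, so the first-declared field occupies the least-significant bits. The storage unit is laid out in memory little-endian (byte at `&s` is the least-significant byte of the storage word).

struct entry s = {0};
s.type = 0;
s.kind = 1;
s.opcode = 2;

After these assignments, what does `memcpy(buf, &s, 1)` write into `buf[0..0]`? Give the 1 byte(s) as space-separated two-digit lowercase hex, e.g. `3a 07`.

84

type (2b) val=0 bits=0x0 at bit 0: 0x00
kind (4b) val=1 bits=0x1 at bit 2: 0x04
opcode (2b) val=2 bits=0x2 at bit 6: 0x84
word = 0x84 → little-endian bytes:
  [0]=0x84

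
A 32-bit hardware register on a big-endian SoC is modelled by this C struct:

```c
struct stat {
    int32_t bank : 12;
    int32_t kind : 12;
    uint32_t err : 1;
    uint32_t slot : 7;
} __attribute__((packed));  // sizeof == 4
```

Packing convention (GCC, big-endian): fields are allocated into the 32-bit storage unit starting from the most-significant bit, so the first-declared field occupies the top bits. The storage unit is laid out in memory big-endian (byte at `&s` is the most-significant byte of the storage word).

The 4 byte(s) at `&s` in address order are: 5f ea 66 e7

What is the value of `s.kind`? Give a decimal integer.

-1434

[0]=0x5f [1]=0xea [2]=0x66 [3]=0xe7 (big-endian) → word 0x5fea66e7
bank:12 @ bit 20 → (0x5fea66e7>>20)&0xfff = 0x5fe
kind:12 @ bit 8 → (0x5fea66e7>>8)&0xfff = 0xa66  ←
err:1 @ bit 7 → (0x5fea66e7>>7)&0x1 = 0x1
slot:7 @ bit 0 → (0x5fea66e7>>0)&0x7f = 0x67
kind signed 12b, MSB=1: 2662 - 4096 = -1434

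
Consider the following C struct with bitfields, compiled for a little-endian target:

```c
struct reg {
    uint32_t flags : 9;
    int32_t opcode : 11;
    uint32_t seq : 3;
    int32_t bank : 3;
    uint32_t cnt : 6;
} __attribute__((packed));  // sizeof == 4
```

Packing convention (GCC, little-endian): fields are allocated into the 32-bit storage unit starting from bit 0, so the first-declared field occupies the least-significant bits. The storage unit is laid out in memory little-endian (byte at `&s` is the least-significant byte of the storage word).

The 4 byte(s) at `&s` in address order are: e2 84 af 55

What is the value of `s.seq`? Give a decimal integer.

[0]=0xe2 [1]=0x84 [2]=0xaf [3]=0x55 (little-endian) → word 0x55af84e2
flags:9 @ bit 0 → (0x55af84e2>>0)&0x1ff = 0xe2
opcode:11 @ bit 9 → (0x55af84e2>>9)&0x7ff = 0x7c2
seq:3 @ bit 20 → (0x55af84e2>>20)&0x7 = 0x2  ←
bank:3 @ bit 23 → (0x55af84e2>>23)&0x7 = 0x3
cnt:6 @ bit 26 → (0x55af84e2>>26)&0x3f = 0x15

2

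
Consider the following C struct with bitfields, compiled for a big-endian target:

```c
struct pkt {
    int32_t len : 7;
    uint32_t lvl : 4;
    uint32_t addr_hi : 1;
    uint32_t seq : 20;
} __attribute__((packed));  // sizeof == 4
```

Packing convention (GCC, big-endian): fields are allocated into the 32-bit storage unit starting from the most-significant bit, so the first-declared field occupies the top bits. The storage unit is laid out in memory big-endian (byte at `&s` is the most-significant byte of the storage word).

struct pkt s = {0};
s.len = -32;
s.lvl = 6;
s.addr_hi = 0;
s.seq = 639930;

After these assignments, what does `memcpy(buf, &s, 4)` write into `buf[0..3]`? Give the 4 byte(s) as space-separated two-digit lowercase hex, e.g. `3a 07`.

[25+:7] len=-32 & 0x7f = 0x60; word=0xc0000000
[21+:4] lvl=6 & 0xf = 0x6; word=0xc0c00000
[20+:1] addr_hi=0 & 0x1 = 0x0; word=0xc0c00000
[0+:20] seq=639930 & 0xfffff = 0x9c3ba; word=0xc0c9c3ba
word = 0xc0c9c3ba → big-endian bytes:
  [0]=0xc0  [1]=0xc9  [2]=0xc3  [3]=0xba

c0 c9 c3 ba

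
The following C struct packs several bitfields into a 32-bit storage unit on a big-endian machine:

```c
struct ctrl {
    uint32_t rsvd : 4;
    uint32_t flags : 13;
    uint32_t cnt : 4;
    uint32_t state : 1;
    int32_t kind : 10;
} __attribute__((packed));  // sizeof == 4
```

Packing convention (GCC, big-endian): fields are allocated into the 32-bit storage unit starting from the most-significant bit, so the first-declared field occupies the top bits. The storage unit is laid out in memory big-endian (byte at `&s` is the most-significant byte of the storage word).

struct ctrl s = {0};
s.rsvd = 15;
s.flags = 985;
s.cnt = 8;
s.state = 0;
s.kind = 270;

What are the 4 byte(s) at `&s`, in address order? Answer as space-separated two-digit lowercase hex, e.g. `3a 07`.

[28+:4] rsvd=15 & 0xf = 0xf; word=0xf0000000
[15+:13] flags=985 & 0x1fff = 0x3d9; word=0xf1ec8000
[11+:4] cnt=8 & 0xf = 0x8; word=0xf1ecc000
[10+:1] state=0 & 0x1 = 0x0; word=0xf1ecc000
[0+:10] kind=270 & 0x3ff = 0x10e; word=0xf1ecc10e
word = 0xf1ecc10e → big-endian bytes:
  [0]=0xf1  [1]=0xec  [2]=0xc1  [3]=0x0e

f1 ec c1 0e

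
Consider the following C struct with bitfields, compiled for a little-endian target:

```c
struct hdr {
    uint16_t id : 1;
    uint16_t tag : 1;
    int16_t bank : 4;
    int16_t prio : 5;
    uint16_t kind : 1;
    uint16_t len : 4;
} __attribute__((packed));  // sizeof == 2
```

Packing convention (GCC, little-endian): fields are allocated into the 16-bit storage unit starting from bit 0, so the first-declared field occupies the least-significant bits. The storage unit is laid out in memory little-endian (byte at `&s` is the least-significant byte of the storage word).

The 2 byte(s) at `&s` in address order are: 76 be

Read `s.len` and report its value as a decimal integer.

11

[0]=0x76 [1]=0xbe (little-endian) → word 0xbe76
id:1 @ bit 0 → (0xbe76>>0)&0x1 = 0x0
tag:1 @ bit 1 → (0xbe76>>1)&0x1 = 0x1
bank:4 @ bit 2 → (0xbe76>>2)&0xf = 0xd
prio:5 @ bit 6 → (0xbe76>>6)&0x1f = 0x19
kind:1 @ bit 11 → (0xbe76>>11)&0x1 = 0x1
len:4 @ bit 12 → (0xbe76>>12)&0xf = 0xb  ←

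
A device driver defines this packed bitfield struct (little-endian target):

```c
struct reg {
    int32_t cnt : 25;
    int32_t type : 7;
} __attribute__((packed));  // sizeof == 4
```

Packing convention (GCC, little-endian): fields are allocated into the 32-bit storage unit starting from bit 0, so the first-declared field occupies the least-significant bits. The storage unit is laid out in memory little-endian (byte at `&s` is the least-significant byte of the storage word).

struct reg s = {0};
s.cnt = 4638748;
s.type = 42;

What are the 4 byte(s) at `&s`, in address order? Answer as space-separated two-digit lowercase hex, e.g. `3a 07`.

[0+:25] cnt=4638748 & 0x1ffffff = 0x46c81c; word=0x0046c81c
[25+:7] type=42 & 0x7f = 0x2a; word=0x5446c81c
word = 0x5446c81c → little-endian bytes:
  [0]=0x1c  [1]=0xc8  [2]=0x46  [3]=0x54

1c c8 46 54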